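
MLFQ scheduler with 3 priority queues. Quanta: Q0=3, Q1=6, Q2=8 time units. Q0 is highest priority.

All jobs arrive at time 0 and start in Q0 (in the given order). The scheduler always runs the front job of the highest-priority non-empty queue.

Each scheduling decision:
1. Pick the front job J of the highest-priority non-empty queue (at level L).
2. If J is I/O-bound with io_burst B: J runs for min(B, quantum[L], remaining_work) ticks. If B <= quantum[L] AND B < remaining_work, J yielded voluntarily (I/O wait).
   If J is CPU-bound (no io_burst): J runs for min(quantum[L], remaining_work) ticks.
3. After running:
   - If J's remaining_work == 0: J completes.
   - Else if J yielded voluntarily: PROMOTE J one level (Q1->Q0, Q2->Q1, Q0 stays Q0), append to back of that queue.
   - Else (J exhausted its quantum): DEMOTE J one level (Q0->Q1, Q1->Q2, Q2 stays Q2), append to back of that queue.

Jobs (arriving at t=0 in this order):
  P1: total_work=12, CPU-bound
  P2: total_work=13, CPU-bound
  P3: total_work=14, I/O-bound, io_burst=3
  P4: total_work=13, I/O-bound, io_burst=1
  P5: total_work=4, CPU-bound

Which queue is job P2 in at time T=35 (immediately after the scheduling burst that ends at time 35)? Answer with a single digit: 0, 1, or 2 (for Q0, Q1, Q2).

t=0-3: P1@Q0 runs 3, rem=9, quantum used, demote→Q1. Q0=[P2,P3,P4,P5] Q1=[P1] Q2=[]
t=3-6: P2@Q0 runs 3, rem=10, quantum used, demote→Q1. Q0=[P3,P4,P5] Q1=[P1,P2] Q2=[]
t=6-9: P3@Q0 runs 3, rem=11, I/O yield, promote→Q0. Q0=[P4,P5,P3] Q1=[P1,P2] Q2=[]
t=9-10: P4@Q0 runs 1, rem=12, I/O yield, promote→Q0. Q0=[P5,P3,P4] Q1=[P1,P2] Q2=[]
t=10-13: P5@Q0 runs 3, rem=1, quantum used, demote→Q1. Q0=[P3,P4] Q1=[P1,P2,P5] Q2=[]
t=13-16: P3@Q0 runs 3, rem=8, I/O yield, promote→Q0. Q0=[P4,P3] Q1=[P1,P2,P5] Q2=[]
t=16-17: P4@Q0 runs 1, rem=11, I/O yield, promote→Q0. Q0=[P3,P4] Q1=[P1,P2,P5] Q2=[]
t=17-20: P3@Q0 runs 3, rem=5, I/O yield, promote→Q0. Q0=[P4,P3] Q1=[P1,P2,P5] Q2=[]
t=20-21: P4@Q0 runs 1, rem=10, I/O yield, promote→Q0. Q0=[P3,P4] Q1=[P1,P2,P5] Q2=[]
t=21-24: P3@Q0 runs 3, rem=2, I/O yield, promote→Q0. Q0=[P4,P3] Q1=[P1,P2,P5] Q2=[]
t=24-25: P4@Q0 runs 1, rem=9, I/O yield, promote→Q0. Q0=[P3,P4] Q1=[P1,P2,P5] Q2=[]
t=25-27: P3@Q0 runs 2, rem=0, completes. Q0=[P4] Q1=[P1,P2,P5] Q2=[]
t=27-28: P4@Q0 runs 1, rem=8, I/O yield, promote→Q0. Q0=[P4] Q1=[P1,P2,P5] Q2=[]
t=28-29: P4@Q0 runs 1, rem=7, I/O yield, promote→Q0. Q0=[P4] Q1=[P1,P2,P5] Q2=[]
t=29-30: P4@Q0 runs 1, rem=6, I/O yield, promote→Q0. Q0=[P4] Q1=[P1,P2,P5] Q2=[]
t=30-31: P4@Q0 runs 1, rem=5, I/O yield, promote→Q0. Q0=[P4] Q1=[P1,P2,P5] Q2=[]
t=31-32: P4@Q0 runs 1, rem=4, I/O yield, promote→Q0. Q0=[P4] Q1=[P1,P2,P5] Q2=[]
t=32-33: P4@Q0 runs 1, rem=3, I/O yield, promote→Q0. Q0=[P4] Q1=[P1,P2,P5] Q2=[]
t=33-34: P4@Q0 runs 1, rem=2, I/O yield, promote→Q0. Q0=[P4] Q1=[P1,P2,P5] Q2=[]
t=34-35: P4@Q0 runs 1, rem=1, I/O yield, promote→Q0. Q0=[P4] Q1=[P1,P2,P5] Q2=[]
t=35-36: P4@Q0 runs 1, rem=0, completes. Q0=[] Q1=[P1,P2,P5] Q2=[]
t=36-42: P1@Q1 runs 6, rem=3, quantum used, demote→Q2. Q0=[] Q1=[P2,P5] Q2=[P1]
t=42-48: P2@Q1 runs 6, rem=4, quantum used, demote→Q2. Q0=[] Q1=[P5] Q2=[P1,P2]
t=48-49: P5@Q1 runs 1, rem=0, completes. Q0=[] Q1=[] Q2=[P1,P2]
t=49-52: P1@Q2 runs 3, rem=0, completes. Q0=[] Q1=[] Q2=[P2]
t=52-56: P2@Q2 runs 4, rem=0, completes. Q0=[] Q1=[] Q2=[]

Answer: 1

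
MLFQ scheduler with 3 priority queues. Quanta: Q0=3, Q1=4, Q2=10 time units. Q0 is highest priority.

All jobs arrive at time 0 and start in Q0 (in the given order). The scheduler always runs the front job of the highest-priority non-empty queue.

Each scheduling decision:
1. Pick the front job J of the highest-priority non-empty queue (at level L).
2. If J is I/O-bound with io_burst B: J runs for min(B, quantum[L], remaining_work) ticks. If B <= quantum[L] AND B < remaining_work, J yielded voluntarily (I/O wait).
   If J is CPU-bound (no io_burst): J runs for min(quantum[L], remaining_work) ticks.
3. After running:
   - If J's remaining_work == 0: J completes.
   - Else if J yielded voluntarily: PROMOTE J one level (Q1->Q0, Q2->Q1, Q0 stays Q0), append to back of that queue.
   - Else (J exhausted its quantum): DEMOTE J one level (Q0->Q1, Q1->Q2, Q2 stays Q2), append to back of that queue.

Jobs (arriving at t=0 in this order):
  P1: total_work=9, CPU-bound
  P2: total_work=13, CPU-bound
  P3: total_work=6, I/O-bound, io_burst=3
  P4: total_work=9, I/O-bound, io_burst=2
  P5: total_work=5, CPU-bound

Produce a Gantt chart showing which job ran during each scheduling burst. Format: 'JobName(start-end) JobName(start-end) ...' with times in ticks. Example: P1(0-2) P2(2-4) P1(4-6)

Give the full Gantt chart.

Answer: P1(0-3) P2(3-6) P3(6-9) P4(9-11) P5(11-14) P3(14-17) P4(17-19) P4(19-21) P4(21-23) P4(23-24) P1(24-28) P2(28-32) P5(32-34) P1(34-36) P2(36-42)

Derivation:
t=0-3: P1@Q0 runs 3, rem=6, quantum used, demote→Q1. Q0=[P2,P3,P4,P5] Q1=[P1] Q2=[]
t=3-6: P2@Q0 runs 3, rem=10, quantum used, demote→Q1. Q0=[P3,P4,P5] Q1=[P1,P2] Q2=[]
t=6-9: P3@Q0 runs 3, rem=3, I/O yield, promote→Q0. Q0=[P4,P5,P3] Q1=[P1,P2] Q2=[]
t=9-11: P4@Q0 runs 2, rem=7, I/O yield, promote→Q0. Q0=[P5,P3,P4] Q1=[P1,P2] Q2=[]
t=11-14: P5@Q0 runs 3, rem=2, quantum used, demote→Q1. Q0=[P3,P4] Q1=[P1,P2,P5] Q2=[]
t=14-17: P3@Q0 runs 3, rem=0, completes. Q0=[P4] Q1=[P1,P2,P5] Q2=[]
t=17-19: P4@Q0 runs 2, rem=5, I/O yield, promote→Q0. Q0=[P4] Q1=[P1,P2,P5] Q2=[]
t=19-21: P4@Q0 runs 2, rem=3, I/O yield, promote→Q0. Q0=[P4] Q1=[P1,P2,P5] Q2=[]
t=21-23: P4@Q0 runs 2, rem=1, I/O yield, promote→Q0. Q0=[P4] Q1=[P1,P2,P5] Q2=[]
t=23-24: P4@Q0 runs 1, rem=0, completes. Q0=[] Q1=[P1,P2,P5] Q2=[]
t=24-28: P1@Q1 runs 4, rem=2, quantum used, demote→Q2. Q0=[] Q1=[P2,P5] Q2=[P1]
t=28-32: P2@Q1 runs 4, rem=6, quantum used, demote→Q2. Q0=[] Q1=[P5] Q2=[P1,P2]
t=32-34: P5@Q1 runs 2, rem=0, completes. Q0=[] Q1=[] Q2=[P1,P2]
t=34-36: P1@Q2 runs 2, rem=0, completes. Q0=[] Q1=[] Q2=[P2]
t=36-42: P2@Q2 runs 6, rem=0, completes. Q0=[] Q1=[] Q2=[]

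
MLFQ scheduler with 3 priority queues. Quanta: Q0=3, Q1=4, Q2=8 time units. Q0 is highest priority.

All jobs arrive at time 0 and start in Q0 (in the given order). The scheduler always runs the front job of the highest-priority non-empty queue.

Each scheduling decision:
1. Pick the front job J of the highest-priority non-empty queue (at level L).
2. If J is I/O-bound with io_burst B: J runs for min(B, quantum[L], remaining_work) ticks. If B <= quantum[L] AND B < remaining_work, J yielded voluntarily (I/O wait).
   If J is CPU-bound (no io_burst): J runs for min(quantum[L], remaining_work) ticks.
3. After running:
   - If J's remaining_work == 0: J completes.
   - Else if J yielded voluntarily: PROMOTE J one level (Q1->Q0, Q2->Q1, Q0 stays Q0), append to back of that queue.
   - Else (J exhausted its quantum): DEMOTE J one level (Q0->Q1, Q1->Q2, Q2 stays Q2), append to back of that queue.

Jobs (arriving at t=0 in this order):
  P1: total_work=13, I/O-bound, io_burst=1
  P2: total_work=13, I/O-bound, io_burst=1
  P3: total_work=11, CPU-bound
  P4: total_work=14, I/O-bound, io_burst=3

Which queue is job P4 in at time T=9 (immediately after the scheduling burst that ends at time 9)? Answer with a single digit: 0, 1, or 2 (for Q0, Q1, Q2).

t=0-1: P1@Q0 runs 1, rem=12, I/O yield, promote→Q0. Q0=[P2,P3,P4,P1] Q1=[] Q2=[]
t=1-2: P2@Q0 runs 1, rem=12, I/O yield, promote→Q0. Q0=[P3,P4,P1,P2] Q1=[] Q2=[]
t=2-5: P3@Q0 runs 3, rem=8, quantum used, demote→Q1. Q0=[P4,P1,P2] Q1=[P3] Q2=[]
t=5-8: P4@Q0 runs 3, rem=11, I/O yield, promote→Q0. Q0=[P1,P2,P4] Q1=[P3] Q2=[]
t=8-9: P1@Q0 runs 1, rem=11, I/O yield, promote→Q0. Q0=[P2,P4,P1] Q1=[P3] Q2=[]
t=9-10: P2@Q0 runs 1, rem=11, I/O yield, promote→Q0. Q0=[P4,P1,P2] Q1=[P3] Q2=[]
t=10-13: P4@Q0 runs 3, rem=8, I/O yield, promote→Q0. Q0=[P1,P2,P4] Q1=[P3] Q2=[]
t=13-14: P1@Q0 runs 1, rem=10, I/O yield, promote→Q0. Q0=[P2,P4,P1] Q1=[P3] Q2=[]
t=14-15: P2@Q0 runs 1, rem=10, I/O yield, promote→Q0. Q0=[P4,P1,P2] Q1=[P3] Q2=[]
t=15-18: P4@Q0 runs 3, rem=5, I/O yield, promote→Q0. Q0=[P1,P2,P4] Q1=[P3] Q2=[]
t=18-19: P1@Q0 runs 1, rem=9, I/O yield, promote→Q0. Q0=[P2,P4,P1] Q1=[P3] Q2=[]
t=19-20: P2@Q0 runs 1, rem=9, I/O yield, promote→Q0. Q0=[P4,P1,P2] Q1=[P3] Q2=[]
t=20-23: P4@Q0 runs 3, rem=2, I/O yield, promote→Q0. Q0=[P1,P2,P4] Q1=[P3] Q2=[]
t=23-24: P1@Q0 runs 1, rem=8, I/O yield, promote→Q0. Q0=[P2,P4,P1] Q1=[P3] Q2=[]
t=24-25: P2@Q0 runs 1, rem=8, I/O yield, promote→Q0. Q0=[P4,P1,P2] Q1=[P3] Q2=[]
t=25-27: P4@Q0 runs 2, rem=0, completes. Q0=[P1,P2] Q1=[P3] Q2=[]
t=27-28: P1@Q0 runs 1, rem=7, I/O yield, promote→Q0. Q0=[P2,P1] Q1=[P3] Q2=[]
t=28-29: P2@Q0 runs 1, rem=7, I/O yield, promote→Q0. Q0=[P1,P2] Q1=[P3] Q2=[]
t=29-30: P1@Q0 runs 1, rem=6, I/O yield, promote→Q0. Q0=[P2,P1] Q1=[P3] Q2=[]
t=30-31: P2@Q0 runs 1, rem=6, I/O yield, promote→Q0. Q0=[P1,P2] Q1=[P3] Q2=[]
t=31-32: P1@Q0 runs 1, rem=5, I/O yield, promote→Q0. Q0=[P2,P1] Q1=[P3] Q2=[]
t=32-33: P2@Q0 runs 1, rem=5, I/O yield, promote→Q0. Q0=[P1,P2] Q1=[P3] Q2=[]
t=33-34: P1@Q0 runs 1, rem=4, I/O yield, promote→Q0. Q0=[P2,P1] Q1=[P3] Q2=[]
t=34-35: P2@Q0 runs 1, rem=4, I/O yield, promote→Q0. Q0=[P1,P2] Q1=[P3] Q2=[]
t=35-36: P1@Q0 runs 1, rem=3, I/O yield, promote→Q0. Q0=[P2,P1] Q1=[P3] Q2=[]
t=36-37: P2@Q0 runs 1, rem=3, I/O yield, promote→Q0. Q0=[P1,P2] Q1=[P3] Q2=[]
t=37-38: P1@Q0 runs 1, rem=2, I/O yield, promote→Q0. Q0=[P2,P1] Q1=[P3] Q2=[]
t=38-39: P2@Q0 runs 1, rem=2, I/O yield, promote→Q0. Q0=[P1,P2] Q1=[P3] Q2=[]
t=39-40: P1@Q0 runs 1, rem=1, I/O yield, promote→Q0. Q0=[P2,P1] Q1=[P3] Q2=[]
t=40-41: P2@Q0 runs 1, rem=1, I/O yield, promote→Q0. Q0=[P1,P2] Q1=[P3] Q2=[]
t=41-42: P1@Q0 runs 1, rem=0, completes. Q0=[P2] Q1=[P3] Q2=[]
t=42-43: P2@Q0 runs 1, rem=0, completes. Q0=[] Q1=[P3] Q2=[]
t=43-47: P3@Q1 runs 4, rem=4, quantum used, demote→Q2. Q0=[] Q1=[] Q2=[P3]
t=47-51: P3@Q2 runs 4, rem=0, completes. Q0=[] Q1=[] Q2=[]

Answer: 0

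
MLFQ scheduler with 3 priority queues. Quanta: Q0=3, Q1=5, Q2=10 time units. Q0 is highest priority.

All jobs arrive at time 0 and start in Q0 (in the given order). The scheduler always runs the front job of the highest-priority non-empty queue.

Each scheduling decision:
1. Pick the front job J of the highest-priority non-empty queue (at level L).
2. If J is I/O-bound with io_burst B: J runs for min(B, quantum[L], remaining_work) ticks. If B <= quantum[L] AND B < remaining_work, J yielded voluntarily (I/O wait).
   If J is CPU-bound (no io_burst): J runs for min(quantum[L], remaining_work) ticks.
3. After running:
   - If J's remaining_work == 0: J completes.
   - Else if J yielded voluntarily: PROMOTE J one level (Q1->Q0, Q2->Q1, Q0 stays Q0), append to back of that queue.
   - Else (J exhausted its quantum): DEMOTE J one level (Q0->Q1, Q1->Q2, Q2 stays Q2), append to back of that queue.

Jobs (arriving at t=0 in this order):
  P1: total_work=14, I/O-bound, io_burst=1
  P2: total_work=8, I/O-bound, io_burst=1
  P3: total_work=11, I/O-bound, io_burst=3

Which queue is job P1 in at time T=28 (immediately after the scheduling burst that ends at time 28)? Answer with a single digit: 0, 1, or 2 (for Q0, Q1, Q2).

t=0-1: P1@Q0 runs 1, rem=13, I/O yield, promote→Q0. Q0=[P2,P3,P1] Q1=[] Q2=[]
t=1-2: P2@Q0 runs 1, rem=7, I/O yield, promote→Q0. Q0=[P3,P1,P2] Q1=[] Q2=[]
t=2-5: P3@Q0 runs 3, rem=8, I/O yield, promote→Q0. Q0=[P1,P2,P3] Q1=[] Q2=[]
t=5-6: P1@Q0 runs 1, rem=12, I/O yield, promote→Q0. Q0=[P2,P3,P1] Q1=[] Q2=[]
t=6-7: P2@Q0 runs 1, rem=6, I/O yield, promote→Q0. Q0=[P3,P1,P2] Q1=[] Q2=[]
t=7-10: P3@Q0 runs 3, rem=5, I/O yield, promote→Q0. Q0=[P1,P2,P3] Q1=[] Q2=[]
t=10-11: P1@Q0 runs 1, rem=11, I/O yield, promote→Q0. Q0=[P2,P3,P1] Q1=[] Q2=[]
t=11-12: P2@Q0 runs 1, rem=5, I/O yield, promote→Q0. Q0=[P3,P1,P2] Q1=[] Q2=[]
t=12-15: P3@Q0 runs 3, rem=2, I/O yield, promote→Q0. Q0=[P1,P2,P3] Q1=[] Q2=[]
t=15-16: P1@Q0 runs 1, rem=10, I/O yield, promote→Q0. Q0=[P2,P3,P1] Q1=[] Q2=[]
t=16-17: P2@Q0 runs 1, rem=4, I/O yield, promote→Q0. Q0=[P3,P1,P2] Q1=[] Q2=[]
t=17-19: P3@Q0 runs 2, rem=0, completes. Q0=[P1,P2] Q1=[] Q2=[]
t=19-20: P1@Q0 runs 1, rem=9, I/O yield, promote→Q0. Q0=[P2,P1] Q1=[] Q2=[]
t=20-21: P2@Q0 runs 1, rem=3, I/O yield, promote→Q0. Q0=[P1,P2] Q1=[] Q2=[]
t=21-22: P1@Q0 runs 1, rem=8, I/O yield, promote→Q0. Q0=[P2,P1] Q1=[] Q2=[]
t=22-23: P2@Q0 runs 1, rem=2, I/O yield, promote→Q0. Q0=[P1,P2] Q1=[] Q2=[]
t=23-24: P1@Q0 runs 1, rem=7, I/O yield, promote→Q0. Q0=[P2,P1] Q1=[] Q2=[]
t=24-25: P2@Q0 runs 1, rem=1, I/O yield, promote→Q0. Q0=[P1,P2] Q1=[] Q2=[]
t=25-26: P1@Q0 runs 1, rem=6, I/O yield, promote→Q0. Q0=[P2,P1] Q1=[] Q2=[]
t=26-27: P2@Q0 runs 1, rem=0, completes. Q0=[P1] Q1=[] Q2=[]
t=27-28: P1@Q0 runs 1, rem=5, I/O yield, promote→Q0. Q0=[P1] Q1=[] Q2=[]
t=28-29: P1@Q0 runs 1, rem=4, I/O yield, promote→Q0. Q0=[P1] Q1=[] Q2=[]
t=29-30: P1@Q0 runs 1, rem=3, I/O yield, promote→Q0. Q0=[P1] Q1=[] Q2=[]
t=30-31: P1@Q0 runs 1, rem=2, I/O yield, promote→Q0. Q0=[P1] Q1=[] Q2=[]
t=31-32: P1@Q0 runs 1, rem=1, I/O yield, promote→Q0. Q0=[P1] Q1=[] Q2=[]
t=32-33: P1@Q0 runs 1, rem=0, completes. Q0=[] Q1=[] Q2=[]

Answer: 0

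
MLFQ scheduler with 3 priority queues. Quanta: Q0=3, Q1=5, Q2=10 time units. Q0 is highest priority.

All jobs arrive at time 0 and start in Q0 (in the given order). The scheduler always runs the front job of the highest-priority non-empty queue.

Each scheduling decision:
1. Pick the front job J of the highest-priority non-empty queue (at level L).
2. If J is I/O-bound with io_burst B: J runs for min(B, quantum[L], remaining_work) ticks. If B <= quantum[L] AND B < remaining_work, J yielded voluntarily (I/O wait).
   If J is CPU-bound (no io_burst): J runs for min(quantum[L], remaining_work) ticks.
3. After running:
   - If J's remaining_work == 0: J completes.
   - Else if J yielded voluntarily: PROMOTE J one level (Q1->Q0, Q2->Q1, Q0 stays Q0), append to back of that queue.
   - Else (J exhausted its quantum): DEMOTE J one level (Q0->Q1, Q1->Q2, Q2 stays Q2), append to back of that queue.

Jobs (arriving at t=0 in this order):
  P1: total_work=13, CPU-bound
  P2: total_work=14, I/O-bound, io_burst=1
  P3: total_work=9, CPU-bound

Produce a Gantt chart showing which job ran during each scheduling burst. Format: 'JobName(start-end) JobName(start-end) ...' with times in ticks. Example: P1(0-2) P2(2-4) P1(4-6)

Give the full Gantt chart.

t=0-3: P1@Q0 runs 3, rem=10, quantum used, demote→Q1. Q0=[P2,P3] Q1=[P1] Q2=[]
t=3-4: P2@Q0 runs 1, rem=13, I/O yield, promote→Q0. Q0=[P3,P2] Q1=[P1] Q2=[]
t=4-7: P3@Q0 runs 3, rem=6, quantum used, demote→Q1. Q0=[P2] Q1=[P1,P3] Q2=[]
t=7-8: P2@Q0 runs 1, rem=12, I/O yield, promote→Q0. Q0=[P2] Q1=[P1,P3] Q2=[]
t=8-9: P2@Q0 runs 1, rem=11, I/O yield, promote→Q0. Q0=[P2] Q1=[P1,P3] Q2=[]
t=9-10: P2@Q0 runs 1, rem=10, I/O yield, promote→Q0. Q0=[P2] Q1=[P1,P3] Q2=[]
t=10-11: P2@Q0 runs 1, rem=9, I/O yield, promote→Q0. Q0=[P2] Q1=[P1,P3] Q2=[]
t=11-12: P2@Q0 runs 1, rem=8, I/O yield, promote→Q0. Q0=[P2] Q1=[P1,P3] Q2=[]
t=12-13: P2@Q0 runs 1, rem=7, I/O yield, promote→Q0. Q0=[P2] Q1=[P1,P3] Q2=[]
t=13-14: P2@Q0 runs 1, rem=6, I/O yield, promote→Q0. Q0=[P2] Q1=[P1,P3] Q2=[]
t=14-15: P2@Q0 runs 1, rem=5, I/O yield, promote→Q0. Q0=[P2] Q1=[P1,P3] Q2=[]
t=15-16: P2@Q0 runs 1, rem=4, I/O yield, promote→Q0. Q0=[P2] Q1=[P1,P3] Q2=[]
t=16-17: P2@Q0 runs 1, rem=3, I/O yield, promote→Q0. Q0=[P2] Q1=[P1,P3] Q2=[]
t=17-18: P2@Q0 runs 1, rem=2, I/O yield, promote→Q0. Q0=[P2] Q1=[P1,P3] Q2=[]
t=18-19: P2@Q0 runs 1, rem=1, I/O yield, promote→Q0. Q0=[P2] Q1=[P1,P3] Q2=[]
t=19-20: P2@Q0 runs 1, rem=0, completes. Q0=[] Q1=[P1,P3] Q2=[]
t=20-25: P1@Q1 runs 5, rem=5, quantum used, demote→Q2. Q0=[] Q1=[P3] Q2=[P1]
t=25-30: P3@Q1 runs 5, rem=1, quantum used, demote→Q2. Q0=[] Q1=[] Q2=[P1,P3]
t=30-35: P1@Q2 runs 5, rem=0, completes. Q0=[] Q1=[] Q2=[P3]
t=35-36: P3@Q2 runs 1, rem=0, completes. Q0=[] Q1=[] Q2=[]

Answer: P1(0-3) P2(3-4) P3(4-7) P2(7-8) P2(8-9) P2(9-10) P2(10-11) P2(11-12) P2(12-13) P2(13-14) P2(14-15) P2(15-16) P2(16-17) P2(17-18) P2(18-19) P2(19-20) P1(20-25) P3(25-30) P1(30-35) P3(35-36)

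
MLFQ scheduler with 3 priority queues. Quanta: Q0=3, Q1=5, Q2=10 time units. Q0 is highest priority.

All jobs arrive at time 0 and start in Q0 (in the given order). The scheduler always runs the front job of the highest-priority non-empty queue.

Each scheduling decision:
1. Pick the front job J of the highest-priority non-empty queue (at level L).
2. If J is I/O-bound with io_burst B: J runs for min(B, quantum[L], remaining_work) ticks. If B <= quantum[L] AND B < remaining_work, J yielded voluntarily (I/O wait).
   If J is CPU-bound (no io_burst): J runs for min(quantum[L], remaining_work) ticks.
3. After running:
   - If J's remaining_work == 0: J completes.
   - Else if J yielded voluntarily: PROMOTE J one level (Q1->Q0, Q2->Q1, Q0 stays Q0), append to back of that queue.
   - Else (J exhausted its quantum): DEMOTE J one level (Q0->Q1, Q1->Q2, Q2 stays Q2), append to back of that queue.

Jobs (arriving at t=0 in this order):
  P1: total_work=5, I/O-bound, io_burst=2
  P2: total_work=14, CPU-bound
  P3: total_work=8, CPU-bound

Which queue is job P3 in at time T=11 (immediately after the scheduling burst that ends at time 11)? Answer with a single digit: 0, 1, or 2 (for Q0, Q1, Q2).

Answer: 1

Derivation:
t=0-2: P1@Q0 runs 2, rem=3, I/O yield, promote→Q0. Q0=[P2,P3,P1] Q1=[] Q2=[]
t=2-5: P2@Q0 runs 3, rem=11, quantum used, demote→Q1. Q0=[P3,P1] Q1=[P2] Q2=[]
t=5-8: P3@Q0 runs 3, rem=5, quantum used, demote→Q1. Q0=[P1] Q1=[P2,P3] Q2=[]
t=8-10: P1@Q0 runs 2, rem=1, I/O yield, promote→Q0. Q0=[P1] Q1=[P2,P3] Q2=[]
t=10-11: P1@Q0 runs 1, rem=0, completes. Q0=[] Q1=[P2,P3] Q2=[]
t=11-16: P2@Q1 runs 5, rem=6, quantum used, demote→Q2. Q0=[] Q1=[P3] Q2=[P2]
t=16-21: P3@Q1 runs 5, rem=0, completes. Q0=[] Q1=[] Q2=[P2]
t=21-27: P2@Q2 runs 6, rem=0, completes. Q0=[] Q1=[] Q2=[]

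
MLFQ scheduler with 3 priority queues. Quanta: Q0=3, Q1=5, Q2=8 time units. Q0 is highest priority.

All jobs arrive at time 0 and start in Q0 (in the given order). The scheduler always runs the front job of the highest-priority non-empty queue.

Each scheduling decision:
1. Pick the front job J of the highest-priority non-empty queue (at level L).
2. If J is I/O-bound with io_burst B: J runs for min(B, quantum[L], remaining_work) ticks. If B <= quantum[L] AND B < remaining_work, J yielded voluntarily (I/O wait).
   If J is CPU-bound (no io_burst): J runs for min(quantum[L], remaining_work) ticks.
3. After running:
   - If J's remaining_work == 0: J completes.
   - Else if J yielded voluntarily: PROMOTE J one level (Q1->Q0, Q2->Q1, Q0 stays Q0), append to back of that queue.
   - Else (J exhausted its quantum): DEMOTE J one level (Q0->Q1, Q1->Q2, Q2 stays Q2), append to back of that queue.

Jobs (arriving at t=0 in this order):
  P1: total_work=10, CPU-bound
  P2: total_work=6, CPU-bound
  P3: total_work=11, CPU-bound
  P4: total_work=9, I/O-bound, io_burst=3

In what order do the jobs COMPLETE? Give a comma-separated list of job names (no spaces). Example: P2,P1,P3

t=0-3: P1@Q0 runs 3, rem=7, quantum used, demote→Q1. Q0=[P2,P3,P4] Q1=[P1] Q2=[]
t=3-6: P2@Q0 runs 3, rem=3, quantum used, demote→Q1. Q0=[P3,P4] Q1=[P1,P2] Q2=[]
t=6-9: P3@Q0 runs 3, rem=8, quantum used, demote→Q1. Q0=[P4] Q1=[P1,P2,P3] Q2=[]
t=9-12: P4@Q0 runs 3, rem=6, I/O yield, promote→Q0. Q0=[P4] Q1=[P1,P2,P3] Q2=[]
t=12-15: P4@Q0 runs 3, rem=3, I/O yield, promote→Q0. Q0=[P4] Q1=[P1,P2,P3] Q2=[]
t=15-18: P4@Q0 runs 3, rem=0, completes. Q0=[] Q1=[P1,P2,P3] Q2=[]
t=18-23: P1@Q1 runs 5, rem=2, quantum used, demote→Q2. Q0=[] Q1=[P2,P3] Q2=[P1]
t=23-26: P2@Q1 runs 3, rem=0, completes. Q0=[] Q1=[P3] Q2=[P1]
t=26-31: P3@Q1 runs 5, rem=3, quantum used, demote→Q2. Q0=[] Q1=[] Q2=[P1,P3]
t=31-33: P1@Q2 runs 2, rem=0, completes. Q0=[] Q1=[] Q2=[P3]
t=33-36: P3@Q2 runs 3, rem=0, completes. Q0=[] Q1=[] Q2=[]

Answer: P4,P2,P1,P3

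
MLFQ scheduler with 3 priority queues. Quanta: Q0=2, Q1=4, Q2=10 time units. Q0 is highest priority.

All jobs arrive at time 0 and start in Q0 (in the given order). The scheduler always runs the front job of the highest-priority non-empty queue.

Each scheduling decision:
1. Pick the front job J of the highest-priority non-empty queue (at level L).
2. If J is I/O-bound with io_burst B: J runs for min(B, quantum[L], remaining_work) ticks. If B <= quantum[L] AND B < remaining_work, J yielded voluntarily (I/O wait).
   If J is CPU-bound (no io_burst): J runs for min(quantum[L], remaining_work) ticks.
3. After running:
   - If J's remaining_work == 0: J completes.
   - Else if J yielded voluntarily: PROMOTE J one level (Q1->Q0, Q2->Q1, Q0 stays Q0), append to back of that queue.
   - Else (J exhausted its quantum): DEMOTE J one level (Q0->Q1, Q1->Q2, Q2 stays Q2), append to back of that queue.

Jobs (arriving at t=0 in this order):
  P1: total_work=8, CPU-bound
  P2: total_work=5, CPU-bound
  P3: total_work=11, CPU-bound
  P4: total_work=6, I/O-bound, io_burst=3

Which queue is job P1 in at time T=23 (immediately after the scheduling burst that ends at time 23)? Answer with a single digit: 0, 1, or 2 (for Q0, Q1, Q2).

t=0-2: P1@Q0 runs 2, rem=6, quantum used, demote→Q1. Q0=[P2,P3,P4] Q1=[P1] Q2=[]
t=2-4: P2@Q0 runs 2, rem=3, quantum used, demote→Q1. Q0=[P3,P4] Q1=[P1,P2] Q2=[]
t=4-6: P3@Q0 runs 2, rem=9, quantum used, demote→Q1. Q0=[P4] Q1=[P1,P2,P3] Q2=[]
t=6-8: P4@Q0 runs 2, rem=4, quantum used, demote→Q1. Q0=[] Q1=[P1,P2,P3,P4] Q2=[]
t=8-12: P1@Q1 runs 4, rem=2, quantum used, demote→Q2. Q0=[] Q1=[P2,P3,P4] Q2=[P1]
t=12-15: P2@Q1 runs 3, rem=0, completes. Q0=[] Q1=[P3,P4] Q2=[P1]
t=15-19: P3@Q1 runs 4, rem=5, quantum used, demote→Q2. Q0=[] Q1=[P4] Q2=[P1,P3]
t=19-22: P4@Q1 runs 3, rem=1, I/O yield, promote→Q0. Q0=[P4] Q1=[] Q2=[P1,P3]
t=22-23: P4@Q0 runs 1, rem=0, completes. Q0=[] Q1=[] Q2=[P1,P3]
t=23-25: P1@Q2 runs 2, rem=0, completes. Q0=[] Q1=[] Q2=[P3]
t=25-30: P3@Q2 runs 5, rem=0, completes. Q0=[] Q1=[] Q2=[]

Answer: 2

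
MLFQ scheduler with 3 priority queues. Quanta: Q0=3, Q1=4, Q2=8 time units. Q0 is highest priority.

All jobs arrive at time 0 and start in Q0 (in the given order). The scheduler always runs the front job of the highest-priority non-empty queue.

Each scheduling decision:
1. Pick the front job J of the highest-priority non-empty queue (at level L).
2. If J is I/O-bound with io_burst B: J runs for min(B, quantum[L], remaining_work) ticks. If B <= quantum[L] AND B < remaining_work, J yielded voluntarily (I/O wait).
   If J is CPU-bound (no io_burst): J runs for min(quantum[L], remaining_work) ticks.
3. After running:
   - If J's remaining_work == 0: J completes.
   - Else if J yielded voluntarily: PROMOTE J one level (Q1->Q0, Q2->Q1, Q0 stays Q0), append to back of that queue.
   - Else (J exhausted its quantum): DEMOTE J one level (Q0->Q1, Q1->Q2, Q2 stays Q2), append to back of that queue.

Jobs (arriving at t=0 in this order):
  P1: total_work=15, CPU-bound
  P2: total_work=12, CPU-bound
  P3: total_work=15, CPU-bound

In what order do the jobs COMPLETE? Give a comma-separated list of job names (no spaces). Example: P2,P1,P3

Answer: P1,P2,P3

Derivation:
t=0-3: P1@Q0 runs 3, rem=12, quantum used, demote→Q1. Q0=[P2,P3] Q1=[P1] Q2=[]
t=3-6: P2@Q0 runs 3, rem=9, quantum used, demote→Q1. Q0=[P3] Q1=[P1,P2] Q2=[]
t=6-9: P3@Q0 runs 3, rem=12, quantum used, demote→Q1. Q0=[] Q1=[P1,P2,P3] Q2=[]
t=9-13: P1@Q1 runs 4, rem=8, quantum used, demote→Q2. Q0=[] Q1=[P2,P3] Q2=[P1]
t=13-17: P2@Q1 runs 4, rem=5, quantum used, demote→Q2. Q0=[] Q1=[P3] Q2=[P1,P2]
t=17-21: P3@Q1 runs 4, rem=8, quantum used, demote→Q2. Q0=[] Q1=[] Q2=[P1,P2,P3]
t=21-29: P1@Q2 runs 8, rem=0, completes. Q0=[] Q1=[] Q2=[P2,P3]
t=29-34: P2@Q2 runs 5, rem=0, completes. Q0=[] Q1=[] Q2=[P3]
t=34-42: P3@Q2 runs 8, rem=0, completes. Q0=[] Q1=[] Q2=[]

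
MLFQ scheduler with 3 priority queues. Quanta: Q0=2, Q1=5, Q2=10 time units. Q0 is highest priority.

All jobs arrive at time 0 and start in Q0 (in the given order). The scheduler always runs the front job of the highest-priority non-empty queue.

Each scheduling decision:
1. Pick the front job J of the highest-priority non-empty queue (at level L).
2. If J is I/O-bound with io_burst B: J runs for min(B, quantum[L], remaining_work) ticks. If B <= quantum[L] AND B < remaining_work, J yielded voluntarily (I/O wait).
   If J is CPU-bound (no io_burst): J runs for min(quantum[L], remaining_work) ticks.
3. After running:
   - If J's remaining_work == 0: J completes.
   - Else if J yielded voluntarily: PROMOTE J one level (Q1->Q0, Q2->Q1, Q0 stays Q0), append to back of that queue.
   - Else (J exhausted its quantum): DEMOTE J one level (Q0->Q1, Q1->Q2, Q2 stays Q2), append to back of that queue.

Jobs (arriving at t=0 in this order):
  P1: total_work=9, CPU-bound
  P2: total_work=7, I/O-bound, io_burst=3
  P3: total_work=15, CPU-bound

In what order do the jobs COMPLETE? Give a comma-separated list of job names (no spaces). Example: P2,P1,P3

t=0-2: P1@Q0 runs 2, rem=7, quantum used, demote→Q1. Q0=[P2,P3] Q1=[P1] Q2=[]
t=2-4: P2@Q0 runs 2, rem=5, quantum used, demote→Q1. Q0=[P3] Q1=[P1,P2] Q2=[]
t=4-6: P3@Q0 runs 2, rem=13, quantum used, demote→Q1. Q0=[] Q1=[P1,P2,P3] Q2=[]
t=6-11: P1@Q1 runs 5, rem=2, quantum used, demote→Q2. Q0=[] Q1=[P2,P3] Q2=[P1]
t=11-14: P2@Q1 runs 3, rem=2, I/O yield, promote→Q0. Q0=[P2] Q1=[P3] Q2=[P1]
t=14-16: P2@Q0 runs 2, rem=0, completes. Q0=[] Q1=[P3] Q2=[P1]
t=16-21: P3@Q1 runs 5, rem=8, quantum used, demote→Q2. Q0=[] Q1=[] Q2=[P1,P3]
t=21-23: P1@Q2 runs 2, rem=0, completes. Q0=[] Q1=[] Q2=[P3]
t=23-31: P3@Q2 runs 8, rem=0, completes. Q0=[] Q1=[] Q2=[]

Answer: P2,P1,P3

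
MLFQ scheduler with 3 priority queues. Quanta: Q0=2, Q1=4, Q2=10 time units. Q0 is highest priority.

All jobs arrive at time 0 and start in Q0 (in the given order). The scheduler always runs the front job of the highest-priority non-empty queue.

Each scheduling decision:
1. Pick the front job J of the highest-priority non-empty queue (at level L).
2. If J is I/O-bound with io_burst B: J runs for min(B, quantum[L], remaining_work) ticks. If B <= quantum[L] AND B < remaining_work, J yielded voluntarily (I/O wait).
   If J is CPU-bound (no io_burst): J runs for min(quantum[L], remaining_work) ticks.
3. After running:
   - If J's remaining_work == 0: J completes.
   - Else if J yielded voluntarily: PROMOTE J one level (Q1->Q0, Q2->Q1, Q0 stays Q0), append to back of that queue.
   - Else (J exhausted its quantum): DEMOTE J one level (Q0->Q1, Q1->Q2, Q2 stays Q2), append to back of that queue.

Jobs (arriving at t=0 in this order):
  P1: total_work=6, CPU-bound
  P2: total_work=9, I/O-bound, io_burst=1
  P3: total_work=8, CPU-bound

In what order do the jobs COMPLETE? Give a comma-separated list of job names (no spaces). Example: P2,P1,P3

Answer: P2,P1,P3

Derivation:
t=0-2: P1@Q0 runs 2, rem=4, quantum used, demote→Q1. Q0=[P2,P3] Q1=[P1] Q2=[]
t=2-3: P2@Q0 runs 1, rem=8, I/O yield, promote→Q0. Q0=[P3,P2] Q1=[P1] Q2=[]
t=3-5: P3@Q0 runs 2, rem=6, quantum used, demote→Q1. Q0=[P2] Q1=[P1,P3] Q2=[]
t=5-6: P2@Q0 runs 1, rem=7, I/O yield, promote→Q0. Q0=[P2] Q1=[P1,P3] Q2=[]
t=6-7: P2@Q0 runs 1, rem=6, I/O yield, promote→Q0. Q0=[P2] Q1=[P1,P3] Q2=[]
t=7-8: P2@Q0 runs 1, rem=5, I/O yield, promote→Q0. Q0=[P2] Q1=[P1,P3] Q2=[]
t=8-9: P2@Q0 runs 1, rem=4, I/O yield, promote→Q0. Q0=[P2] Q1=[P1,P3] Q2=[]
t=9-10: P2@Q0 runs 1, rem=3, I/O yield, promote→Q0. Q0=[P2] Q1=[P1,P3] Q2=[]
t=10-11: P2@Q0 runs 1, rem=2, I/O yield, promote→Q0. Q0=[P2] Q1=[P1,P3] Q2=[]
t=11-12: P2@Q0 runs 1, rem=1, I/O yield, promote→Q0. Q0=[P2] Q1=[P1,P3] Q2=[]
t=12-13: P2@Q0 runs 1, rem=0, completes. Q0=[] Q1=[P1,P3] Q2=[]
t=13-17: P1@Q1 runs 4, rem=0, completes. Q0=[] Q1=[P3] Q2=[]
t=17-21: P3@Q1 runs 4, rem=2, quantum used, demote→Q2. Q0=[] Q1=[] Q2=[P3]
t=21-23: P3@Q2 runs 2, rem=0, completes. Q0=[] Q1=[] Q2=[]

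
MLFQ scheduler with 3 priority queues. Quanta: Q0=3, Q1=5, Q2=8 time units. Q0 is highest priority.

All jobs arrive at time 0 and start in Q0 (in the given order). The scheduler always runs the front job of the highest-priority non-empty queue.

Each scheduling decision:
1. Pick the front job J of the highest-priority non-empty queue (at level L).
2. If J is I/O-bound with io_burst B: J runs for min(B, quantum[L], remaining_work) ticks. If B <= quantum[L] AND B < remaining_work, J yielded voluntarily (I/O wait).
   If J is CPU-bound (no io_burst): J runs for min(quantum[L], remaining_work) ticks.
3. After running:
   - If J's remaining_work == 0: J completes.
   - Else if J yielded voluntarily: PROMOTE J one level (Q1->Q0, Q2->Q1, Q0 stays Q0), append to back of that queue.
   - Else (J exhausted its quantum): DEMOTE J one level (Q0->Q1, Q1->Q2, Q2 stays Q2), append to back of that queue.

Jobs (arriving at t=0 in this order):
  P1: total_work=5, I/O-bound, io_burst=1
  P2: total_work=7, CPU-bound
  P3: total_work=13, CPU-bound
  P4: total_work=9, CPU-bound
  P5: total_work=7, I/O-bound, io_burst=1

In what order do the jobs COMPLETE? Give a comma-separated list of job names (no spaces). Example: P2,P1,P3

t=0-1: P1@Q0 runs 1, rem=4, I/O yield, promote→Q0. Q0=[P2,P3,P4,P5,P1] Q1=[] Q2=[]
t=1-4: P2@Q0 runs 3, rem=4, quantum used, demote→Q1. Q0=[P3,P4,P5,P1] Q1=[P2] Q2=[]
t=4-7: P3@Q0 runs 3, rem=10, quantum used, demote→Q1. Q0=[P4,P5,P1] Q1=[P2,P3] Q2=[]
t=7-10: P4@Q0 runs 3, rem=6, quantum used, demote→Q1. Q0=[P5,P1] Q1=[P2,P3,P4] Q2=[]
t=10-11: P5@Q0 runs 1, rem=6, I/O yield, promote→Q0. Q0=[P1,P5] Q1=[P2,P3,P4] Q2=[]
t=11-12: P1@Q0 runs 1, rem=3, I/O yield, promote→Q0. Q0=[P5,P1] Q1=[P2,P3,P4] Q2=[]
t=12-13: P5@Q0 runs 1, rem=5, I/O yield, promote→Q0. Q0=[P1,P5] Q1=[P2,P3,P4] Q2=[]
t=13-14: P1@Q0 runs 1, rem=2, I/O yield, promote→Q0. Q0=[P5,P1] Q1=[P2,P3,P4] Q2=[]
t=14-15: P5@Q0 runs 1, rem=4, I/O yield, promote→Q0. Q0=[P1,P5] Q1=[P2,P3,P4] Q2=[]
t=15-16: P1@Q0 runs 1, rem=1, I/O yield, promote→Q0. Q0=[P5,P1] Q1=[P2,P3,P4] Q2=[]
t=16-17: P5@Q0 runs 1, rem=3, I/O yield, promote→Q0. Q0=[P1,P5] Q1=[P2,P3,P4] Q2=[]
t=17-18: P1@Q0 runs 1, rem=0, completes. Q0=[P5] Q1=[P2,P3,P4] Q2=[]
t=18-19: P5@Q0 runs 1, rem=2, I/O yield, promote→Q0. Q0=[P5] Q1=[P2,P3,P4] Q2=[]
t=19-20: P5@Q0 runs 1, rem=1, I/O yield, promote→Q0. Q0=[P5] Q1=[P2,P3,P4] Q2=[]
t=20-21: P5@Q0 runs 1, rem=0, completes. Q0=[] Q1=[P2,P3,P4] Q2=[]
t=21-25: P2@Q1 runs 4, rem=0, completes. Q0=[] Q1=[P3,P4] Q2=[]
t=25-30: P3@Q1 runs 5, rem=5, quantum used, demote→Q2. Q0=[] Q1=[P4] Q2=[P3]
t=30-35: P4@Q1 runs 5, rem=1, quantum used, demote→Q2. Q0=[] Q1=[] Q2=[P3,P4]
t=35-40: P3@Q2 runs 5, rem=0, completes. Q0=[] Q1=[] Q2=[P4]
t=40-41: P4@Q2 runs 1, rem=0, completes. Q0=[] Q1=[] Q2=[]

Answer: P1,P5,P2,P3,P4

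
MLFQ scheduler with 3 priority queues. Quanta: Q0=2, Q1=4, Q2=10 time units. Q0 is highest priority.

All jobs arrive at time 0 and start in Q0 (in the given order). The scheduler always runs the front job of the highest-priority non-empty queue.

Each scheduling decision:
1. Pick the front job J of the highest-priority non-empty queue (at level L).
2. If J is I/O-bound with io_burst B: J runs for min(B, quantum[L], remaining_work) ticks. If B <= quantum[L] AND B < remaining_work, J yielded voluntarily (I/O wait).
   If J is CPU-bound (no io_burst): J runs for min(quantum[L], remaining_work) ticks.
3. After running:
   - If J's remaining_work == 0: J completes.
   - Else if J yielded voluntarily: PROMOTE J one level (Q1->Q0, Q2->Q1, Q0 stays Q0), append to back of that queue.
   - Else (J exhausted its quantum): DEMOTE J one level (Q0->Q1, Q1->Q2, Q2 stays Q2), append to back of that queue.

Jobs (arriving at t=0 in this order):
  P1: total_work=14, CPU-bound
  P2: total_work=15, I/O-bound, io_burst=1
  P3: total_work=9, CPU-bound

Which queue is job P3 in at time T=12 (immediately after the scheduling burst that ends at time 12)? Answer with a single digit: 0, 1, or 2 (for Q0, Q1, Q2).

t=0-2: P1@Q0 runs 2, rem=12, quantum used, demote→Q1. Q0=[P2,P3] Q1=[P1] Q2=[]
t=2-3: P2@Q0 runs 1, rem=14, I/O yield, promote→Q0. Q0=[P3,P2] Q1=[P1] Q2=[]
t=3-5: P3@Q0 runs 2, rem=7, quantum used, demote→Q1. Q0=[P2] Q1=[P1,P3] Q2=[]
t=5-6: P2@Q0 runs 1, rem=13, I/O yield, promote→Q0. Q0=[P2] Q1=[P1,P3] Q2=[]
t=6-7: P2@Q0 runs 1, rem=12, I/O yield, promote→Q0. Q0=[P2] Q1=[P1,P3] Q2=[]
t=7-8: P2@Q0 runs 1, rem=11, I/O yield, promote→Q0. Q0=[P2] Q1=[P1,P3] Q2=[]
t=8-9: P2@Q0 runs 1, rem=10, I/O yield, promote→Q0. Q0=[P2] Q1=[P1,P3] Q2=[]
t=9-10: P2@Q0 runs 1, rem=9, I/O yield, promote→Q0. Q0=[P2] Q1=[P1,P3] Q2=[]
t=10-11: P2@Q0 runs 1, rem=8, I/O yield, promote→Q0. Q0=[P2] Q1=[P1,P3] Q2=[]
t=11-12: P2@Q0 runs 1, rem=7, I/O yield, promote→Q0. Q0=[P2] Q1=[P1,P3] Q2=[]
t=12-13: P2@Q0 runs 1, rem=6, I/O yield, promote→Q0. Q0=[P2] Q1=[P1,P3] Q2=[]
t=13-14: P2@Q0 runs 1, rem=5, I/O yield, promote→Q0. Q0=[P2] Q1=[P1,P3] Q2=[]
t=14-15: P2@Q0 runs 1, rem=4, I/O yield, promote→Q0. Q0=[P2] Q1=[P1,P3] Q2=[]
t=15-16: P2@Q0 runs 1, rem=3, I/O yield, promote→Q0. Q0=[P2] Q1=[P1,P3] Q2=[]
t=16-17: P2@Q0 runs 1, rem=2, I/O yield, promote→Q0. Q0=[P2] Q1=[P1,P3] Q2=[]
t=17-18: P2@Q0 runs 1, rem=1, I/O yield, promote→Q0. Q0=[P2] Q1=[P1,P3] Q2=[]
t=18-19: P2@Q0 runs 1, rem=0, completes. Q0=[] Q1=[P1,P3] Q2=[]
t=19-23: P1@Q1 runs 4, rem=8, quantum used, demote→Q2. Q0=[] Q1=[P3] Q2=[P1]
t=23-27: P3@Q1 runs 4, rem=3, quantum used, demote→Q2. Q0=[] Q1=[] Q2=[P1,P3]
t=27-35: P1@Q2 runs 8, rem=0, completes. Q0=[] Q1=[] Q2=[P3]
t=35-38: P3@Q2 runs 3, rem=0, completes. Q0=[] Q1=[] Q2=[]

Answer: 1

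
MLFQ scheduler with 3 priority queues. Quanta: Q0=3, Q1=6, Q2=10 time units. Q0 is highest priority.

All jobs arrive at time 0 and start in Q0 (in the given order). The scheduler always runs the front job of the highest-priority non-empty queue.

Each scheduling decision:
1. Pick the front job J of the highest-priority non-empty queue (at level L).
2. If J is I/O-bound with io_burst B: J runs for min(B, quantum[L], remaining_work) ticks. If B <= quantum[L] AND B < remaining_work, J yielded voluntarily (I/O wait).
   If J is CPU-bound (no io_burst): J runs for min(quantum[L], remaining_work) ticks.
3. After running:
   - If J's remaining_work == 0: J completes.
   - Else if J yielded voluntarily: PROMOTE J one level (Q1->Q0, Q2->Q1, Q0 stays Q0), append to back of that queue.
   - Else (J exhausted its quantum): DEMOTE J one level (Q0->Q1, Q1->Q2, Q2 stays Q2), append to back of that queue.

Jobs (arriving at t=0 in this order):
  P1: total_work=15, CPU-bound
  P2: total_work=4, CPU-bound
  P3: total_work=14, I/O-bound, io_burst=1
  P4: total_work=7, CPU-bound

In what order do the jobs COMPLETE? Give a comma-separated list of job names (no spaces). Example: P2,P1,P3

t=0-3: P1@Q0 runs 3, rem=12, quantum used, demote→Q1. Q0=[P2,P3,P4] Q1=[P1] Q2=[]
t=3-6: P2@Q0 runs 3, rem=1, quantum used, demote→Q1. Q0=[P3,P4] Q1=[P1,P2] Q2=[]
t=6-7: P3@Q0 runs 1, rem=13, I/O yield, promote→Q0. Q0=[P4,P3] Q1=[P1,P2] Q2=[]
t=7-10: P4@Q0 runs 3, rem=4, quantum used, demote→Q1. Q0=[P3] Q1=[P1,P2,P4] Q2=[]
t=10-11: P3@Q0 runs 1, rem=12, I/O yield, promote→Q0. Q0=[P3] Q1=[P1,P2,P4] Q2=[]
t=11-12: P3@Q0 runs 1, rem=11, I/O yield, promote→Q0. Q0=[P3] Q1=[P1,P2,P4] Q2=[]
t=12-13: P3@Q0 runs 1, rem=10, I/O yield, promote→Q0. Q0=[P3] Q1=[P1,P2,P4] Q2=[]
t=13-14: P3@Q0 runs 1, rem=9, I/O yield, promote→Q0. Q0=[P3] Q1=[P1,P2,P4] Q2=[]
t=14-15: P3@Q0 runs 1, rem=8, I/O yield, promote→Q0. Q0=[P3] Q1=[P1,P2,P4] Q2=[]
t=15-16: P3@Q0 runs 1, rem=7, I/O yield, promote→Q0. Q0=[P3] Q1=[P1,P2,P4] Q2=[]
t=16-17: P3@Q0 runs 1, rem=6, I/O yield, promote→Q0. Q0=[P3] Q1=[P1,P2,P4] Q2=[]
t=17-18: P3@Q0 runs 1, rem=5, I/O yield, promote→Q0. Q0=[P3] Q1=[P1,P2,P4] Q2=[]
t=18-19: P3@Q0 runs 1, rem=4, I/O yield, promote→Q0. Q0=[P3] Q1=[P1,P2,P4] Q2=[]
t=19-20: P3@Q0 runs 1, rem=3, I/O yield, promote→Q0. Q0=[P3] Q1=[P1,P2,P4] Q2=[]
t=20-21: P3@Q0 runs 1, rem=2, I/O yield, promote→Q0. Q0=[P3] Q1=[P1,P2,P4] Q2=[]
t=21-22: P3@Q0 runs 1, rem=1, I/O yield, promote→Q0. Q0=[P3] Q1=[P1,P2,P4] Q2=[]
t=22-23: P3@Q0 runs 1, rem=0, completes. Q0=[] Q1=[P1,P2,P4] Q2=[]
t=23-29: P1@Q1 runs 6, rem=6, quantum used, demote→Q2. Q0=[] Q1=[P2,P4] Q2=[P1]
t=29-30: P2@Q1 runs 1, rem=0, completes. Q0=[] Q1=[P4] Q2=[P1]
t=30-34: P4@Q1 runs 4, rem=0, completes. Q0=[] Q1=[] Q2=[P1]
t=34-40: P1@Q2 runs 6, rem=0, completes. Q0=[] Q1=[] Q2=[]

Answer: P3,P2,P4,P1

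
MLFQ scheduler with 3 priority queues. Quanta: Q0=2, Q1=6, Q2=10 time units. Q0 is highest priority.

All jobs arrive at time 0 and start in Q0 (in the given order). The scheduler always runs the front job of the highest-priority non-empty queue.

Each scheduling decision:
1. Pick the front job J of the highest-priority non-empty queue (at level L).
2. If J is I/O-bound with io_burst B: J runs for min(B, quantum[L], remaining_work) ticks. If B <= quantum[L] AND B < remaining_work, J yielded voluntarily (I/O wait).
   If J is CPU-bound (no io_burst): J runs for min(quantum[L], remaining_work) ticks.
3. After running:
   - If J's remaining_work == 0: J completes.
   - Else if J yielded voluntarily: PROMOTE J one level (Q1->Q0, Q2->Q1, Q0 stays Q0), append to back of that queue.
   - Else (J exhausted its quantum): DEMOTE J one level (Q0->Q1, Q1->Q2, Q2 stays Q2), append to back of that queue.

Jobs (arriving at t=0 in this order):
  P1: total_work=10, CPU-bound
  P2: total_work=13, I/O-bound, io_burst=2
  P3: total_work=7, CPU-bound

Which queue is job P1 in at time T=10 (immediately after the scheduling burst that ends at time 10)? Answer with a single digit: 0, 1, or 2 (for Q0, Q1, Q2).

Answer: 1

Derivation:
t=0-2: P1@Q0 runs 2, rem=8, quantum used, demote→Q1. Q0=[P2,P3] Q1=[P1] Q2=[]
t=2-4: P2@Q0 runs 2, rem=11, I/O yield, promote→Q0. Q0=[P3,P2] Q1=[P1] Q2=[]
t=4-6: P3@Q0 runs 2, rem=5, quantum used, demote→Q1. Q0=[P2] Q1=[P1,P3] Q2=[]
t=6-8: P2@Q0 runs 2, rem=9, I/O yield, promote→Q0. Q0=[P2] Q1=[P1,P3] Q2=[]
t=8-10: P2@Q0 runs 2, rem=7, I/O yield, promote→Q0. Q0=[P2] Q1=[P1,P3] Q2=[]
t=10-12: P2@Q0 runs 2, rem=5, I/O yield, promote→Q0. Q0=[P2] Q1=[P1,P3] Q2=[]
t=12-14: P2@Q0 runs 2, rem=3, I/O yield, promote→Q0. Q0=[P2] Q1=[P1,P3] Q2=[]
t=14-16: P2@Q0 runs 2, rem=1, I/O yield, promote→Q0. Q0=[P2] Q1=[P1,P3] Q2=[]
t=16-17: P2@Q0 runs 1, rem=0, completes. Q0=[] Q1=[P1,P3] Q2=[]
t=17-23: P1@Q1 runs 6, rem=2, quantum used, demote→Q2. Q0=[] Q1=[P3] Q2=[P1]
t=23-28: P3@Q1 runs 5, rem=0, completes. Q0=[] Q1=[] Q2=[P1]
t=28-30: P1@Q2 runs 2, rem=0, completes. Q0=[] Q1=[] Q2=[]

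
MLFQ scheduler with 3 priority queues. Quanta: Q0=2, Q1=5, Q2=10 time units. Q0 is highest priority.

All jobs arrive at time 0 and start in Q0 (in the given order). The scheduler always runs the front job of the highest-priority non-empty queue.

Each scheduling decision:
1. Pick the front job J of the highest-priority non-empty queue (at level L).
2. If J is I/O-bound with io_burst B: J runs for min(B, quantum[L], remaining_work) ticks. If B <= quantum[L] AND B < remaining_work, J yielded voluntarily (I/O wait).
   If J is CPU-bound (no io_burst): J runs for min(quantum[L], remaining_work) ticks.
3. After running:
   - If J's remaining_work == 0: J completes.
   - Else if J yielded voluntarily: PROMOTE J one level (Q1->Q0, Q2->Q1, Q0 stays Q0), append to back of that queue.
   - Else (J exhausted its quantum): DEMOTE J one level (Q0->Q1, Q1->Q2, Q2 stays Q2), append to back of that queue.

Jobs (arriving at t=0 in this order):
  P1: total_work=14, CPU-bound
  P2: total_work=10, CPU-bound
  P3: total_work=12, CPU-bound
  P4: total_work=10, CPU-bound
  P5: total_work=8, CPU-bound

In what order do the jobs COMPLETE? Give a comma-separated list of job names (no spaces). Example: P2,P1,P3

t=0-2: P1@Q0 runs 2, rem=12, quantum used, demote→Q1. Q0=[P2,P3,P4,P5] Q1=[P1] Q2=[]
t=2-4: P2@Q0 runs 2, rem=8, quantum used, demote→Q1. Q0=[P3,P4,P5] Q1=[P1,P2] Q2=[]
t=4-6: P3@Q0 runs 2, rem=10, quantum used, demote→Q1. Q0=[P4,P5] Q1=[P1,P2,P3] Q2=[]
t=6-8: P4@Q0 runs 2, rem=8, quantum used, demote→Q1. Q0=[P5] Q1=[P1,P2,P3,P4] Q2=[]
t=8-10: P5@Q0 runs 2, rem=6, quantum used, demote→Q1. Q0=[] Q1=[P1,P2,P3,P4,P5] Q2=[]
t=10-15: P1@Q1 runs 5, rem=7, quantum used, demote→Q2. Q0=[] Q1=[P2,P3,P4,P5] Q2=[P1]
t=15-20: P2@Q1 runs 5, rem=3, quantum used, demote→Q2. Q0=[] Q1=[P3,P4,P5] Q2=[P1,P2]
t=20-25: P3@Q1 runs 5, rem=5, quantum used, demote→Q2. Q0=[] Q1=[P4,P5] Q2=[P1,P2,P3]
t=25-30: P4@Q1 runs 5, rem=3, quantum used, demote→Q2. Q0=[] Q1=[P5] Q2=[P1,P2,P3,P4]
t=30-35: P5@Q1 runs 5, rem=1, quantum used, demote→Q2. Q0=[] Q1=[] Q2=[P1,P2,P3,P4,P5]
t=35-42: P1@Q2 runs 7, rem=0, completes. Q0=[] Q1=[] Q2=[P2,P3,P4,P5]
t=42-45: P2@Q2 runs 3, rem=0, completes. Q0=[] Q1=[] Q2=[P3,P4,P5]
t=45-50: P3@Q2 runs 5, rem=0, completes. Q0=[] Q1=[] Q2=[P4,P5]
t=50-53: P4@Q2 runs 3, rem=0, completes. Q0=[] Q1=[] Q2=[P5]
t=53-54: P5@Q2 runs 1, rem=0, completes. Q0=[] Q1=[] Q2=[]

Answer: P1,P2,P3,P4,P5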